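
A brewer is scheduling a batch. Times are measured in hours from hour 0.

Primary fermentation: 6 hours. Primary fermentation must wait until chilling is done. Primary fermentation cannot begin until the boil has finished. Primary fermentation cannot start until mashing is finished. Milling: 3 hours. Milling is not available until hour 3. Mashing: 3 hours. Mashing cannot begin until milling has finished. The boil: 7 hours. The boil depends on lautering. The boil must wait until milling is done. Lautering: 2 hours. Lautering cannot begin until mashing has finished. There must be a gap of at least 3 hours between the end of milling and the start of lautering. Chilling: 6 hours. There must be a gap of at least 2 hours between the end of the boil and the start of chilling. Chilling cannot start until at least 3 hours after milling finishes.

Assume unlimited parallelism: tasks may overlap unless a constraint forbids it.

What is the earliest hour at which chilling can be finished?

Milling cannot begin until its own release at hour 3. It runs from hour 3 to 3 + 3 = hour 6.
After milling (finishes hour 6), mashing can start at hour 6 and finishes at hour 9.
Lautering has to wait for mashing (finishes hour 9); milling (finishes hour 6, plus 3-hour gap → hour 9). The latest of these is hour 9, so lautering runs hour 9 to 9 + 2 = hour 11.
For the boil: lautering (finishes hour 11); milling (finishes hour 6). Taking the maximum gives a start of hour 11, and it finishes at 11 + 7 = hour 18.
Chilling has to wait for the boil (finishes hour 18, plus 2-hour gap → hour 20); milling (finishes hour 6, plus 3-hour gap → hour 9). The latest of these is hour 20, so chilling runs hour 20 to 20 + 6 = hour 26.

26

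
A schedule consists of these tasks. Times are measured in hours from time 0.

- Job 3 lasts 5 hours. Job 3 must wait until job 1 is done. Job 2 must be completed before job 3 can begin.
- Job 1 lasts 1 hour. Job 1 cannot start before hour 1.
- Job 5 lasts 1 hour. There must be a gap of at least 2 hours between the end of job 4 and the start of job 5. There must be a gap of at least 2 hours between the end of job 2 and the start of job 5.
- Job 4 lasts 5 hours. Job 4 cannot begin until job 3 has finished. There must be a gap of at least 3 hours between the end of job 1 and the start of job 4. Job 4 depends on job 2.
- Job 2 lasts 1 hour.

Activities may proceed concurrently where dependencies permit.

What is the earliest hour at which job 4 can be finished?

12

Job 2 has no prerequisites, so it starts at hour 0 and finishes at hour 1.
Job 1 waits on its own release at hour 1, so it starts at hour 1 and finishes at 1 + 1 = hour 2.
For job 3: job 1 (finishes hour 2); job 2 (finishes hour 1). Taking the maximum gives a start of hour 2, and it finishes at 2 + 5 = hour 7.
Job 4 needs all of job 3 (finishes hour 7); job 1 (finishes hour 2, plus 3-hour gap → hour 5); job 2 (finishes hour 1). That puts its earliest start at hour 7; it finishes at 7 + 5 = hour 12.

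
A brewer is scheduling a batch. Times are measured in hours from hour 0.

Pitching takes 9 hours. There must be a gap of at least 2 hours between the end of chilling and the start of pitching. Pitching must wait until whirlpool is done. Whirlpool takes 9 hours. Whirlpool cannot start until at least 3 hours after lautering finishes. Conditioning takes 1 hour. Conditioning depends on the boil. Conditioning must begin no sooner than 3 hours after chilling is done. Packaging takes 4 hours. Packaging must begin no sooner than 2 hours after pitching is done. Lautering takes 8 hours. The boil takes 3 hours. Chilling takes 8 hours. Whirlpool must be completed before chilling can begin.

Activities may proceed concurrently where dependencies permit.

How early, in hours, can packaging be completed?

45

Lautering can start immediately at hour 0; it finishes at hour 8.
Whirlpool cannot begin until lautering (finishes hour 8, plus 3-hour gap → hour 11). It runs from hour 11 to 11 + 9 = hour 20.
After whirlpool (finishes hour 20), chilling can start at hour 20 and finishes at hour 28.
For pitching: chilling (finishes hour 28, plus 2-hour gap → hour 30); whirlpool (finishes hour 20). Taking the maximum gives a start of hour 30, and it finishes at 30 + 9 = hour 39.
Packaging cannot begin until pitching (finishes hour 39, plus 2-hour gap → hour 41). It runs from hour 41 to 41 + 4 = hour 45.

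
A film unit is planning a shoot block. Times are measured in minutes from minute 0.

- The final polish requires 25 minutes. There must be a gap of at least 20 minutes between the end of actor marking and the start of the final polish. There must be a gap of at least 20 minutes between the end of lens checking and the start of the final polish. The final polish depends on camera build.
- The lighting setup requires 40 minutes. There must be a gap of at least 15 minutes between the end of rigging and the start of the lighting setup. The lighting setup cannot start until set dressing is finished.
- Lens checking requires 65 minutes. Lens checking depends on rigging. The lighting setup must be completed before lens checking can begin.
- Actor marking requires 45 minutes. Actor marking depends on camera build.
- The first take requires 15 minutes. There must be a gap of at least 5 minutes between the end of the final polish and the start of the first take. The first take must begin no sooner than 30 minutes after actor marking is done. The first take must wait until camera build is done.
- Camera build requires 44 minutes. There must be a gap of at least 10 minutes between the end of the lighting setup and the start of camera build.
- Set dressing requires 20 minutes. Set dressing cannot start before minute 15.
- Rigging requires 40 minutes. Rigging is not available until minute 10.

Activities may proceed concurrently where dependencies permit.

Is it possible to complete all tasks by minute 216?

After its own release at minute 15, set dressing can start at minute 15 and finishes at minute 35.
After its own release at minute 10, rigging can start at minute 10 and finishes at minute 50.
The lighting setup cannot start until rigging (finishes minute 50, plus 15-minute gap → minute 65); set dressing (finishes minute 35). The controlling bound is minute 65, so the lighting setup finishes at 65 + 40 = minute 105.
Lens checking has to wait for rigging (finishes minute 50); the lighting setup (finishes minute 105). The latest of these is minute 105, so lens checking runs minute 105 to 105 + 65 = minute 170.
Camera build cannot begin until the lighting setup (finishes minute 105, plus 10-minute gap → minute 115). It runs from minute 115 to 115 + 44 = minute 159.
Actor marking cannot begin until camera build (finishes minute 159). It runs from minute 159 to 159 + 45 = minute 204.
The final polish has to wait for actor marking (finishes minute 204, plus 20-minute gap → minute 224); lens checking (finishes minute 170, plus 20-minute gap → minute 190); camera build (finishes minute 159). The latest of these is minute 224, so the final polish runs minute 224 to 224 + 25 = minute 249.
The first take needs all of the final polish (finishes minute 249, plus 5-minute gap → minute 254); actor marking (finishes minute 204, plus 30-minute gap → minute 234); camera build (finishes minute 159). That puts its earliest start at minute 254; it finishes at 254 + 15 = minute 269.
The earliest everything can be done is minute 269, which is after the deadline of 216, so it is not possible.

No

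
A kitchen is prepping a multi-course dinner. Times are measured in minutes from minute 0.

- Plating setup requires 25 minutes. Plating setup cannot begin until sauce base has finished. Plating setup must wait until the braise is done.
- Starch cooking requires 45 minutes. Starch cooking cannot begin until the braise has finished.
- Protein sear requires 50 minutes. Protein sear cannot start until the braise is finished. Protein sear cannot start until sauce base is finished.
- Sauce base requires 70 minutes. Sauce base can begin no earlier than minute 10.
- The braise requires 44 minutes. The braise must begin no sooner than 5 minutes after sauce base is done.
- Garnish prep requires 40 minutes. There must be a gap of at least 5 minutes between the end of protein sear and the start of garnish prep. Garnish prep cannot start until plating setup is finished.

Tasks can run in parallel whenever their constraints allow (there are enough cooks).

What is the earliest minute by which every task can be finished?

224

Sauce base cannot begin until its own release at minute 10. It runs from minute 10 to 10 + 70 = minute 80.
The braise cannot begin until sauce base (finishes minute 80, plus 5-minute gap → minute 85). It runs from minute 85 to 85 + 44 = minute 129.
Plating setup needs all of sauce base (finishes minute 80); the braise (finishes minute 129). That puts its earliest start at minute 129; it finishes at 129 + 25 = minute 154.
After the braise (finishes minute 129), starch cooking can start at minute 129 and finishes at minute 174.
For protein sear: the braise (finishes minute 129); sauce base (finishes minute 80). Taking the maximum gives a start of minute 129, and it finishes at 129 + 50 = minute 179.
Garnish prep needs all of protein sear (finishes minute 179, plus 5-minute gap → minute 184); plating setup (finishes minute 154). That puts its earliest start at minute 184; it finishes at 184 + 40 = minute 224.
All tasks are finished once the last one completes. Finish times: Sauce base at 80, The braise at 129, Protein sear at 179, Starch cooking at 174, Plating setup at 154, Garnish prep at 224. The latest is minute 224.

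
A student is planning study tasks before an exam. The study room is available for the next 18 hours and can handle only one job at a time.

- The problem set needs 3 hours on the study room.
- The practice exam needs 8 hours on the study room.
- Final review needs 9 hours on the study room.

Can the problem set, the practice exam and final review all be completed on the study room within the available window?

Running back to back, the jobs need 3 + 8 + 9 = 20 hours on the study room.
Since 20 > 18, they cannot all fit.

No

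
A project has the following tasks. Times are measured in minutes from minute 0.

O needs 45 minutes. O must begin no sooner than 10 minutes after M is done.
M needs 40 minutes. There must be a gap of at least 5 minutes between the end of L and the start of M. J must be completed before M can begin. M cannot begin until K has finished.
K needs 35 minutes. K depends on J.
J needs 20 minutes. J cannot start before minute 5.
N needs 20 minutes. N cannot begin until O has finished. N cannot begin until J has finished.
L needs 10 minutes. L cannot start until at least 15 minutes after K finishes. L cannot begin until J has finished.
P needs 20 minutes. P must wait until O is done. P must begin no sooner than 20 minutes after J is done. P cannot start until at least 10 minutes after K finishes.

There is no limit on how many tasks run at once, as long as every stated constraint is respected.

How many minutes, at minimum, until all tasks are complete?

J waits on its own release at minute 5, so it starts at minute 5 and finishes at 5 + 20 = minute 25.
K cannot begin until J (finishes minute 25). It runs from minute 25 to 25 + 35 = minute 60.
L needs all of K (finishes minute 60, plus 15-minute gap → minute 75); J (finishes minute 25). That puts its earliest start at minute 75; it finishes at 75 + 10 = minute 85.
M has to wait for L (finishes minute 85, plus 5-minute gap → minute 90); J (finishes minute 25); K (finishes minute 60). The latest of these is minute 90, so M runs minute 90 to 90 + 40 = minute 130.
After M (finishes minute 130, plus 10-minute gap → minute 140), O can start at minute 140 and finishes at minute 185.
P cannot start until O (finishes minute 185); J (finishes minute 25, plus 20-minute gap → minute 45); K (finishes minute 60, plus 10-minute gap → minute 70). The controlling bound is minute 185, so P finishes at 185 + 20 = minute 205.
N cannot start until O (finishes minute 185); J (finishes minute 25). The controlling bound is minute 185, so N finishes at 185 + 20 = minute 205.
All tasks are finished once the last one completes. Finish times: J at 25, K at 60, L at 85, M at 130, N at 205, O at 185, P at 205. The latest is minute 205.

205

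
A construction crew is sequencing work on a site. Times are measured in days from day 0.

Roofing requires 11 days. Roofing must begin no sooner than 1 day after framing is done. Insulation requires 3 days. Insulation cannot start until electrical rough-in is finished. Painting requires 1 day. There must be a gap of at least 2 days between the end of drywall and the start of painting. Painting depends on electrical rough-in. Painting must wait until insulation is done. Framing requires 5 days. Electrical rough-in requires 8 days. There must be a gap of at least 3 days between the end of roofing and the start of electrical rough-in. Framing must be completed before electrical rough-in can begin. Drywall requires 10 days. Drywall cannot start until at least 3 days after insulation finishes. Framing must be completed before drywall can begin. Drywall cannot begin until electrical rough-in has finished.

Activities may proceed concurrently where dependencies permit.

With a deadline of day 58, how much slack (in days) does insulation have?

Framing has no prerequisites, so it starts at day 0 and finishes at day 5.
Roofing cannot begin until framing (finishes day 5, plus 1-day gap → day 6). It runs from day 6 to 6 + 11 = day 17.
Electrical rough-in needs all of roofing (finishes day 17, plus 3-day gap → day 20); framing (finishes day 5). That puts its earliest start at day 20; it finishes at 20 + 8 = day 28.
Insulation cannot begin until electrical rough-in (finishes day 28). It runs from day 28 to 28 + 3 = day 31.

Working backward from the deadline:
To finish by day 58, painting (duration 1) must start no later than day 57.
Drywall has to be done before painting (must start by day 57, minus 2-day gap → day 55). That means finishing by day 55, i.e. starting by 55 − 10 = day 45.
Insulation feeds drywall (must start by day 45, minus 3-day gap → day 42); painting (must start by day 57). Taking the minimum, insulation must finish by day 42 and start by 42 − 3 = day 39.
So insulation can start as early as day 28 and as late as day 39, giving 39 − 28 = 11 days of slack.

11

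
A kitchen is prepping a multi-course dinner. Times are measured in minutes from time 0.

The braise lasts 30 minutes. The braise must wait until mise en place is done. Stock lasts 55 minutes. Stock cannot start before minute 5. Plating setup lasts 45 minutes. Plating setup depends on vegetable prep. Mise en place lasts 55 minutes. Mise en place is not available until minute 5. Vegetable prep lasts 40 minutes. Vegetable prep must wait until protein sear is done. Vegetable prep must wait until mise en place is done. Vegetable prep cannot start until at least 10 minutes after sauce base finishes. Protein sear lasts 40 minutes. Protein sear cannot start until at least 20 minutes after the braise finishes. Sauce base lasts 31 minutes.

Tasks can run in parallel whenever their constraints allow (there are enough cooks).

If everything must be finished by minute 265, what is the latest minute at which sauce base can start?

To finish by minute 265, plating setup (duration 45) must start no later than minute 220.
Since plating setup (must start by minute 220) depends on it, vegetable prep must finish by minute 220. Backing off its 40-minute duration gives a latest start of minute 180.
Since vegetable prep (must start by minute 180, minus 10-minute gap → minute 170) depends on it, sauce base must finish by minute 170. Backing off its 31-minute duration gives a latest start of minute 139.

139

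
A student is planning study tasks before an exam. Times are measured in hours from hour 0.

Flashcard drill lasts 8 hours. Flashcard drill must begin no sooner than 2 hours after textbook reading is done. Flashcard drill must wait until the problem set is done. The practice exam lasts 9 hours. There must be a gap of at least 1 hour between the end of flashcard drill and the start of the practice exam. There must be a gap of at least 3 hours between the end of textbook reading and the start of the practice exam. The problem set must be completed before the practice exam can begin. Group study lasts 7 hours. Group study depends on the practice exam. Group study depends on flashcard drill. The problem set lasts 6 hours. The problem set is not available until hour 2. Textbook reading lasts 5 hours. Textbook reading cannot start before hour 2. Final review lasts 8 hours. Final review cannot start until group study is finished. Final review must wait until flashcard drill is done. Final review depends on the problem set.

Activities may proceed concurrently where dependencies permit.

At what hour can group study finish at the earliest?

The problem set cannot begin until its own release at hour 2. It runs from hour 2 to 2 + 6 = hour 8.
Textbook reading waits on its own release at hour 2, so it starts at hour 2 and finishes at 2 + 5 = hour 7.
For flashcard drill: textbook reading (finishes hour 7, plus 2-hour gap → hour 9); the problem set (finishes hour 8). Taking the maximum gives a start of hour 9, and it finishes at 9 + 8 = hour 17.
The practice exam has to wait for flashcard drill (finishes hour 17, plus 1-hour gap → hour 18); textbook reading (finishes hour 7, plus 3-hour gap → hour 10); the problem set (finishes hour 8). The latest of these is hour 18, so the practice exam runs hour 18 to 18 + 9 = hour 27.
Group study needs all of the practice exam (finishes hour 27); flashcard drill (finishes hour 17). That puts its earliest start at hour 27; it finishes at 27 + 7 = hour 34.

34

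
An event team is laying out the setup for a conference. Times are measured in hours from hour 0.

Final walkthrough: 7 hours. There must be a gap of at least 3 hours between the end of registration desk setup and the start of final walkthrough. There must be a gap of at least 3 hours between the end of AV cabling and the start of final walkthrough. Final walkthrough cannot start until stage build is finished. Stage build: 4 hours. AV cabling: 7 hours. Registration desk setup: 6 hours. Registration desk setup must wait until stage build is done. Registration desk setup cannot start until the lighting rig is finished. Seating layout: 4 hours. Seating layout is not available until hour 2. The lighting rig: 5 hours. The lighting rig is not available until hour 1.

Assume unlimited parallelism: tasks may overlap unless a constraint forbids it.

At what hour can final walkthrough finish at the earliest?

22

AV cabling can start immediately at hour 0; it finishes at hour 7.
The lighting rig waits on its own release at hour 1, so it starts at hour 1 and finishes at 1 + 5 = hour 6.
Nothing blocks stage build, so it runs from hour 0 to hour 4.
Registration desk setup needs all of stage build (finishes hour 4); the lighting rig (finishes hour 6). That puts its earliest start at hour 6; it finishes at 6 + 6 = hour 12.
Final walkthrough cannot start until registration desk setup (finishes hour 12, plus 3-hour gap → hour 15); AV cabling (finishes hour 7, plus 3-hour gap → hour 10); stage build (finishes hour 4). The controlling bound is hour 15, so final walkthrough finishes at 15 + 7 = hour 22.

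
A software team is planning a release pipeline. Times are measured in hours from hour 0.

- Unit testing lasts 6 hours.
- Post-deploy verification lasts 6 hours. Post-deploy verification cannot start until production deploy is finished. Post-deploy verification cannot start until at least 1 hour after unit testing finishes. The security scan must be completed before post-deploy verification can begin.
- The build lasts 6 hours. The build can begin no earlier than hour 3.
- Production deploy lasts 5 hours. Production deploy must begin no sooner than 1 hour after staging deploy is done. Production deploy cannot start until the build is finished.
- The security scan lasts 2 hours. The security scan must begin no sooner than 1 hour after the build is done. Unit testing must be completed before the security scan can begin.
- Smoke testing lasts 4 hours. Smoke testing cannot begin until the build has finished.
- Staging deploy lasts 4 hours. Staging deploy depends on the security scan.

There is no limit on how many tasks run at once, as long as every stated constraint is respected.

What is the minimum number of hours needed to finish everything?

Unit testing has no prerequisites, so it starts at hour 0 and finishes at hour 6.
The build waits on its own release at hour 3, so it starts at hour 3 and finishes at 3 + 6 = hour 9.
Smoke testing waits on the build (finishes hour 9), so it starts at hour 9 and finishes at 9 + 4 = hour 13.
For the security scan: the build (finishes hour 9, plus 1-hour gap → hour 10); unit testing (finishes hour 6). Taking the maximum gives a start of hour 10, and it finishes at 10 + 2 = hour 12.
Staging deploy waits on the security scan (finishes hour 12), so it starts at hour 12 and finishes at 12 + 4 = hour 16.
For production deploy: staging deploy (finishes hour 16, plus 1-hour gap → hour 17); the build (finishes hour 9). Taking the maximum gives a start of hour 17, and it finishes at 17 + 5 = hour 22.
For post-deploy verification: production deploy (finishes hour 22); unit testing (finishes hour 6, plus 1-hour gap → hour 7); the security scan (finishes hour 12). Taking the maximum gives a start of hour 22, and it finishes at 22 + 6 = hour 28.
All tasks are finished once the last one completes. Finish times: The build at 9, Unit testing at 6, The security scan at 12, Staging deploy at 16, Smoke testing at 13, Production deploy at 22, Post-deploy verification at 28. The latest is hour 28.

28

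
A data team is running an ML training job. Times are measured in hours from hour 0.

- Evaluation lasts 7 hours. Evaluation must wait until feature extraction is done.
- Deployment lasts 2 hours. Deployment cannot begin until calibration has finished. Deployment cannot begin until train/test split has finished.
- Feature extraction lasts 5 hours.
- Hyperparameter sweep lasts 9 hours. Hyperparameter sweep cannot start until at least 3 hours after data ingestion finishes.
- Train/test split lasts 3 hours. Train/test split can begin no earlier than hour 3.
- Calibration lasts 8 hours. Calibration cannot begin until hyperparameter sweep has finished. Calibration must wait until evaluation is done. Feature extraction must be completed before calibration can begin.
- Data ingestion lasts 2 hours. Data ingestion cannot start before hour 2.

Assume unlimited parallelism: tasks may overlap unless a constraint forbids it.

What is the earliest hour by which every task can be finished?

26

Train/test split waits on its own release at hour 3, so it starts at hour 3 and finishes at 3 + 3 = hour 6.
Nothing blocks feature extraction, so it runs from hour 0 to hour 5.
Evaluation waits on feature extraction (finishes hour 5), so it starts at hour 5 and finishes at 5 + 7 = hour 12.
Data ingestion waits on its own release at hour 2, so it starts at hour 2 and finishes at 2 + 2 = hour 4.
After data ingestion (finishes hour 4, plus 3-hour gap → hour 7), hyperparameter sweep can start at hour 7 and finishes at hour 16.
Calibration cannot start until hyperparameter sweep (finishes hour 16); evaluation (finishes hour 12); feature extraction (finishes hour 5). The controlling bound is hour 16, so calibration finishes at 16 + 8 = hour 24.
Deployment has to wait for calibration (finishes hour 24); train/test split (finishes hour 6). The latest of these is hour 24, so deployment runs hour 24 to 24 + 2 = hour 26.
All tasks are finished once the last one completes. Finish times: Data ingestion at 4, Feature extraction at 5, Train/test split at 6, Hyperparameter sweep at 16, Evaluation at 12, Calibration at 24, Deployment at 26. The latest is hour 26.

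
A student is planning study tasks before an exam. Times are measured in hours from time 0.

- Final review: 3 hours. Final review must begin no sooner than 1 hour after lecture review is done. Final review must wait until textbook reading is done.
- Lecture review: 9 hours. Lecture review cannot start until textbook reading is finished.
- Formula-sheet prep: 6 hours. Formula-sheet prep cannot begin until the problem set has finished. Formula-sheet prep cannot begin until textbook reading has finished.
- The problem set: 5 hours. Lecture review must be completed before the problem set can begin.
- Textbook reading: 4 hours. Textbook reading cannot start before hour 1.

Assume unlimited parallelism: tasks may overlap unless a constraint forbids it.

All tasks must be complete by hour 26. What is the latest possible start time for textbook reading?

Nothing follows formula-sheet prep; the deadline of hour 26 is its only limit. It must start by 26 − 6 = hour 20.
Since formula-sheet prep (must start by hour 20) depends on it, the problem set must finish by hour 20. Backing off its 5-hour duration gives a latest start of hour 15.
Final review has no dependents, so it just needs to finish by hour 26. Starting by 26 − 3 = hour 23 achieves that.
For lecture review: the problem set (must start by hour 15); final review (must start by hour 23, minus 1-hour gap → hour 22). The most restrictive is hour 15; with a 9-hour duration, lecture review must start by hour 6.
Textbook reading has several dependents: lecture review (must start by hour 6); formula-sheet prep (must start by hour 20); final review (must start by hour 23). The earliest of those limits is hour 6, so textbook reading must start by 6 − 4 = hour 2.

2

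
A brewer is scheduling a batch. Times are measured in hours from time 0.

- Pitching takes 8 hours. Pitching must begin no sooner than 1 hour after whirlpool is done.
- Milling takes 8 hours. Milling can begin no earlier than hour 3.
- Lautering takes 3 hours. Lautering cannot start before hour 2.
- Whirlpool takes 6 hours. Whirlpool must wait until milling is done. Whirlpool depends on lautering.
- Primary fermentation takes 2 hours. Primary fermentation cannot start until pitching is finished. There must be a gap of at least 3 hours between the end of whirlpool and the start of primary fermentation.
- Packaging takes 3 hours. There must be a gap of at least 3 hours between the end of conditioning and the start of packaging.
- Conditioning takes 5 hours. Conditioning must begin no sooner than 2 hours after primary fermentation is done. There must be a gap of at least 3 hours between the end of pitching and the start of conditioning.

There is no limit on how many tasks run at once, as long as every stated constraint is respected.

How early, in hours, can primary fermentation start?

26

After its own release at hour 2, lautering can start at hour 2 and finishes at hour 5.
Milling cannot begin until its own release at hour 3. It runs from hour 3 to 3 + 8 = hour 11.
Whirlpool needs all of milling (finishes hour 11); lautering (finishes hour 5). That puts its earliest start at hour 11; it finishes at 11 + 6 = hour 17.
After whirlpool (finishes hour 17, plus 1-hour gap → hour 18), pitching can start at hour 18 and finishes at hour 26.
Primary fermentation waits on pitching (finishes hour 26); whirlpool (finishes hour 17, plus 3-hour gap → hour 20). The latest of these is hour 26, which is the earliest primary fermentation can start.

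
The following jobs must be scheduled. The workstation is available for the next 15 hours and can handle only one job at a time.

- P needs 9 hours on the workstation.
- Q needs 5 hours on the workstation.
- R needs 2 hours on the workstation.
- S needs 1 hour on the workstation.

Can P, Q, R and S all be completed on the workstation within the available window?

No

Running back to back, the jobs need 9 + 5 + 2 + 1 = 17 hours on the workstation.
Since 17 > 15, they cannot all fit.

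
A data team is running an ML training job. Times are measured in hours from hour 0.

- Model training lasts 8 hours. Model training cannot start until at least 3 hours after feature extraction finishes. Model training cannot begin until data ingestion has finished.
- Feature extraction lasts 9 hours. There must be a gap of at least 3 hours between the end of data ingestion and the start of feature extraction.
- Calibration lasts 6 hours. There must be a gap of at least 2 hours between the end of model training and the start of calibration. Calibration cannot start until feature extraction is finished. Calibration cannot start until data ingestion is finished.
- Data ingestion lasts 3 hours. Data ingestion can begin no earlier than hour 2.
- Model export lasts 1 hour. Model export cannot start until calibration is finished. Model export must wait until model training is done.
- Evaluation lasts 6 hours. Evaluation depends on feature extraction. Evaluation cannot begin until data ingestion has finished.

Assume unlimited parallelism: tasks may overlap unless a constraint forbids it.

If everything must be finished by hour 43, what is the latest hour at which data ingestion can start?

8

Model export must finish by hour 43; it takes 1 hour, so it must start by 43 − 1 = hour 42.
Calibration has to be done before model export (must start by hour 42). That means finishing by hour 42, i.e. starting by 42 − 6 = hour 36.
For model training: calibration (must start by hour 36, minus 2-hour gap → hour 34); model export (must start by hour 42). The most restrictive is hour 34; with an 8-hour duration, model training must start by hour 26.
Nothing follows evaluation; the deadline of hour 43 is its only limit. It must start by 43 − 6 = hour 37.
Feature extraction has several dependents: model training (must start by hour 26, minus 3-hour gap → hour 23); evaluation (must start by hour 37); calibration (must start by hour 36). The earliest of those limits is hour 23, so feature extraction must start by 23 − 9 = hour 14.
Data ingestion has several dependents: feature extraction (must start by hour 14, minus 3-hour gap → hour 11); model training (must start by hour 26); evaluation (must start by hour 37); calibration (must start by hour 36). The earliest of those limits is hour 11, so data ingestion must start by 11 − 3 = hour 8.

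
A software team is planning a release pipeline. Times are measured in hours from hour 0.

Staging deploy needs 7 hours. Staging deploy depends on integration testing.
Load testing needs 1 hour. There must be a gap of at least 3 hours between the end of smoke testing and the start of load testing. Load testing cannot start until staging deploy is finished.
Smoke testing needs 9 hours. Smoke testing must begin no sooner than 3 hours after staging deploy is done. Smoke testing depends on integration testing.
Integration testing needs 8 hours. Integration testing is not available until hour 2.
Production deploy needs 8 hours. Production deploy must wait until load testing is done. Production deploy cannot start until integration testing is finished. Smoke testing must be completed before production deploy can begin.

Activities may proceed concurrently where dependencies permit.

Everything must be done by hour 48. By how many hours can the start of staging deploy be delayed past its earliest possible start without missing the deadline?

7

Integration testing cannot begin until its own release at hour 2. It runs from hour 2 to 2 + 8 = hour 10.
Staging deploy cannot begin until integration testing (finishes hour 10). It runs from hour 10 to 10 + 7 = hour 17.

Working backward from the deadline:
Production deploy must finish by hour 48; it takes 8 hours, so it must start by 48 − 8 = hour 40.
Load testing feeds into production deploy (must start by hour 40); so load testing must finish by hour 40 and therefore start by hour 39.
Smoke testing must finish in time for load testing (must start by hour 39, minus 3-hour gap → hour 36); production deploy (must start by hour 40). The tightest is hour 36, so smoke testing must start by 36 − 9 = hour 27.
For staging deploy: smoke testing (must start by hour 27, minus 3-hour gap → hour 24); load testing (must start by hour 39). The most restrictive is hour 24; with a 7-hour duration, staging deploy must start by hour 17.
So staging deploy can start as early as hour 10 and as late as hour 17, giving 17 − 10 = 7 hours of slack.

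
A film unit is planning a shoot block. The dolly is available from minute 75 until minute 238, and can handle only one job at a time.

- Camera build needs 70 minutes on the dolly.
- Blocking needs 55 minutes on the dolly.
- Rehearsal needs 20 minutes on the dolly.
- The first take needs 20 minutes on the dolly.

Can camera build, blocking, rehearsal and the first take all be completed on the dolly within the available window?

The dolly window is 238 − 75 = 163 minutes.
Running back to back, the jobs need 70 + 55 + 20 + 20 = 165 minutes on the dolly.
Since 165 > 163, they cannot all fit.

No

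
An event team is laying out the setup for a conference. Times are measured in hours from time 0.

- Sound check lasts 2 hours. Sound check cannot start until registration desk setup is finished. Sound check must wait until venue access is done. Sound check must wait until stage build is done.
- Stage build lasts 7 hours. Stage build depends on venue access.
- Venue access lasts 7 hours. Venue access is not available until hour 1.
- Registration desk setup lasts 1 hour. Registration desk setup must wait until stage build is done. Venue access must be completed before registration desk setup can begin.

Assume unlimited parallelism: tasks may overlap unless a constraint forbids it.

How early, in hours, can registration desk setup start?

15

Venue access cannot begin until its own release at hour 1. It runs from hour 1 to 1 + 7 = hour 8.
After venue access (finishes hour 8), stage build can start at hour 8 and finishes at hour 15.
Registration desk setup waits on stage build (finishes hour 15); venue access (finishes hour 8). The latest of these is hour 15, which is the earliest registration desk setup can start.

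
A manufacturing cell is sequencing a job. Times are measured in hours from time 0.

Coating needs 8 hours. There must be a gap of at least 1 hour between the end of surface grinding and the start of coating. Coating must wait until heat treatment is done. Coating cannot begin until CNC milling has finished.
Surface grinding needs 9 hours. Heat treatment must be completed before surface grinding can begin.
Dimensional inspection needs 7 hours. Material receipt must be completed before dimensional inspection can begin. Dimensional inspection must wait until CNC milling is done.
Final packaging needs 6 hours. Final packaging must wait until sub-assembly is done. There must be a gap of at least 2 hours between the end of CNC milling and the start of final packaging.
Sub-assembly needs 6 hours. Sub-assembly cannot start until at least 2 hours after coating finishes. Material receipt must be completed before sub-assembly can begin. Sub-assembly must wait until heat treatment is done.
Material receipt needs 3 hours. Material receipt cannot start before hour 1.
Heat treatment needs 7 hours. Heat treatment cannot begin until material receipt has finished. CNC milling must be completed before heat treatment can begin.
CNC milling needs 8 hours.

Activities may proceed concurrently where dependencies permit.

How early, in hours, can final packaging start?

CNC milling can start immediately at hour 0; it finishes at hour 8.
Material receipt waits on its own release at hour 1, so it starts at hour 1 and finishes at 1 + 3 = hour 4.
Heat treatment needs all of material receipt (finishes hour 4); CNC milling (finishes hour 8). That puts its earliest start at hour 8; it finishes at 8 + 7 = hour 15.
Surface grinding waits on heat treatment (finishes hour 15), so it starts at hour 15 and finishes at 15 + 9 = hour 24.
Coating cannot start until surface grinding (finishes hour 24, plus 1-hour gap → hour 25); heat treatment (finishes hour 15); CNC milling (finishes hour 8). The controlling bound is hour 25, so coating finishes at 25 + 8 = hour 33.
Sub-assembly needs all of coating (finishes hour 33, plus 2-hour gap → hour 35); material receipt (finishes hour 4); heat treatment (finishes hour 15). That puts its earliest start at hour 35; it finishes at 35 + 6 = hour 41.
Final packaging waits on sub-assembly (finishes hour 41); CNC milling (finishes hour 8, plus 2-hour gap → hour 10). The latest of these is hour 41, which is the earliest final packaging can start.

41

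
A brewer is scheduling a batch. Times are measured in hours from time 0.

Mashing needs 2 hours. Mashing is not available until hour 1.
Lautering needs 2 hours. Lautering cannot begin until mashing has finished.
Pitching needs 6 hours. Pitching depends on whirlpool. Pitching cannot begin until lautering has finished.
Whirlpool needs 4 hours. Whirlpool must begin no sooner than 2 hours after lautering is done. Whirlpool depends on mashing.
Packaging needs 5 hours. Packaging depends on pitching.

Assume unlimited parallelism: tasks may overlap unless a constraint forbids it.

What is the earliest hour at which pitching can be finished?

17

Mashing cannot begin until its own release at hour 1. It runs from hour 1 to 1 + 2 = hour 3.
Lautering cannot begin until mashing (finishes hour 3). It runs from hour 3 to 3 + 2 = hour 5.
Whirlpool cannot start until lautering (finishes hour 5, plus 2-hour gap → hour 7); mashing (finishes hour 3). The controlling bound is hour 7, so whirlpool finishes at 7 + 4 = hour 11.
Pitching cannot start until whirlpool (finishes hour 11); lautering (finishes hour 5). The controlling bound is hour 11, so pitching finishes at 11 + 6 = hour 17.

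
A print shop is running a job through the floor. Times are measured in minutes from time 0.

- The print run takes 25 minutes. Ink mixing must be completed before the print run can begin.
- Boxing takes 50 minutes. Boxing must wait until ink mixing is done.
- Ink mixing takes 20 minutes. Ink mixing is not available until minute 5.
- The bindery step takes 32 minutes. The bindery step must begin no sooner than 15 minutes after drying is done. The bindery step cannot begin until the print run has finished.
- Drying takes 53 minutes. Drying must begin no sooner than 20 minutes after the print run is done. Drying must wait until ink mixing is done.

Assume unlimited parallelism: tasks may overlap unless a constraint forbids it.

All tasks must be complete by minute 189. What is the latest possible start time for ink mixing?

24

The bindery step has no dependents, so it just needs to finish by minute 189. Starting by 189 − 32 = minute 157 achieves that.
Drying has to be done before the bindery step (must start by minute 157, minus 15-minute gap → minute 142). That means finishing by minute 142, i.e. starting by 142 − 53 = minute 89.
The print run feeds drying (must start by minute 89, minus 20-minute gap → minute 69); the bindery step (must start by minute 157). Taking the minimum, the print run must finish by minute 69 and start by 69 − 25 = minute 44.
Boxing has no dependents, so it just needs to finish by minute 189. Starting by 189 − 50 = minute 139 achieves that.
Ink mixing has several dependents: the print run (must start by minute 44); drying (must start by minute 89); boxing (must start by minute 139). The earliest of those limits is minute 44, so ink mixing must start by 44 − 20 = minute 24.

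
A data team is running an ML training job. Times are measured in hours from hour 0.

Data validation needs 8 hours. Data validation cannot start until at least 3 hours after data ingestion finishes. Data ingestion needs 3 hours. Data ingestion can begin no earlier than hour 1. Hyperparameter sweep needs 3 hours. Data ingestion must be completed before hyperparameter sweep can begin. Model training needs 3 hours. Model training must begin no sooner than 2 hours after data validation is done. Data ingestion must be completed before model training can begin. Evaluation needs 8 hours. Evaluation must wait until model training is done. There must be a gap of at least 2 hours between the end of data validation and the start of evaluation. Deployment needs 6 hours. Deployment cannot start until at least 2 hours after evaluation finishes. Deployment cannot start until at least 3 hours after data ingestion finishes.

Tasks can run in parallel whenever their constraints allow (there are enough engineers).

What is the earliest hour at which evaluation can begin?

Data ingestion cannot begin until its own release at hour 1. It runs from hour 1 to 1 + 3 = hour 4.
After data ingestion (finishes hour 4, plus 3-hour gap → hour 7), data validation can start at hour 7 and finishes at hour 15.
Model training needs all of data validation (finishes hour 15, plus 2-hour gap → hour 17); data ingestion (finishes hour 4). That puts its earliest start at hour 17; it finishes at 17 + 3 = hour 20.
Evaluation waits on model training (finishes hour 20); data validation (finishes hour 15, plus 2-hour gap → hour 17). The latest of these is hour 20, which is the earliest evaluation can start.

20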